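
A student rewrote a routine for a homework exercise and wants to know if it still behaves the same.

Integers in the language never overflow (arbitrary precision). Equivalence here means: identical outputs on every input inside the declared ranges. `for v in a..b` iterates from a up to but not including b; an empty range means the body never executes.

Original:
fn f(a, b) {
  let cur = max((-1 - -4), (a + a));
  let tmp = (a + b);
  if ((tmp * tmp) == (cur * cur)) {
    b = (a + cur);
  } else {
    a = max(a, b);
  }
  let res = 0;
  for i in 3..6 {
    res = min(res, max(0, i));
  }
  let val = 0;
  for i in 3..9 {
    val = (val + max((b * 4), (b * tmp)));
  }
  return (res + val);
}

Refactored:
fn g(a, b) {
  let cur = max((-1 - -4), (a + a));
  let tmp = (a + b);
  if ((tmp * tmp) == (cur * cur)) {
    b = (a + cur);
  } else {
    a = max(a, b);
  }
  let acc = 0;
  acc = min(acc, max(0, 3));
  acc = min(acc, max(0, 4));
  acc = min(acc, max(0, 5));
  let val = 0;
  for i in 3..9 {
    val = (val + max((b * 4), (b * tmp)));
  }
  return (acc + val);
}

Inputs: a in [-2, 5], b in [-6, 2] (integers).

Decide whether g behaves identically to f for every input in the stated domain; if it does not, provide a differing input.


Differences: statement counts differ, and loop structure differs, and min/max/abs usage differs, and local variable names differ, and constant usage differs — yet all 72 inputs agree.
verdict: equivalent


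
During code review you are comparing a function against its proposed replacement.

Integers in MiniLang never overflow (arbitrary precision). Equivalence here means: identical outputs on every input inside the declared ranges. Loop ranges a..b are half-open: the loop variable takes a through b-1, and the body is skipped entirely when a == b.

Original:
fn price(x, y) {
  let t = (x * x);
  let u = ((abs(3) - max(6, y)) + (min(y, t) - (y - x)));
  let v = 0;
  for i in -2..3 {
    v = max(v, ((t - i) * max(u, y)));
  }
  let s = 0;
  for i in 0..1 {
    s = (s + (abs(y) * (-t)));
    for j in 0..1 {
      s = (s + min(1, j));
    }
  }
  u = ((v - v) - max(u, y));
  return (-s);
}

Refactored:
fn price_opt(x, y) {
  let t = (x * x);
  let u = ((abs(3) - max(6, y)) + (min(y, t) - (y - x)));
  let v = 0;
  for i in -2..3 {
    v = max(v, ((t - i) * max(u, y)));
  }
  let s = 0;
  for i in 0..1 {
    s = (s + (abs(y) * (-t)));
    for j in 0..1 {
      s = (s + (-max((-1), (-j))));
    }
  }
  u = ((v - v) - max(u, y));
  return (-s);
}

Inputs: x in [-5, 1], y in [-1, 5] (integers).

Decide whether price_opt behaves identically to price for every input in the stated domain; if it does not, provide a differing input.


The two are interchangeable: min/max/abs usage differs, and every declared input agrees.
As a probe, take x=-4, y=5: price runs t = 16; u = -7; v = 0; [i=-2]; v = 90; [i=-1]; v = 90; [i=0]; v = 90; [i=1]; v = 90; [i=2]; v = 90; s = 0; [i=0]; s = -80; [j=0]; s = -80; u = -5; return 80; price_opt runs t = 16; u = -7; v = 0; [i=-2]; v = 90; [i=-1]; v = 90; [i=0]; v = 90; [i=1]; v = 90; [i=2]; v = 90; s = 0; [i=0]; s = -80; [j=0]; s = -80; u = -5; return 80; both end at 80.
Checked all 49 inputs in the declared domain: the outputs agree on every one.
verdict: equivalent


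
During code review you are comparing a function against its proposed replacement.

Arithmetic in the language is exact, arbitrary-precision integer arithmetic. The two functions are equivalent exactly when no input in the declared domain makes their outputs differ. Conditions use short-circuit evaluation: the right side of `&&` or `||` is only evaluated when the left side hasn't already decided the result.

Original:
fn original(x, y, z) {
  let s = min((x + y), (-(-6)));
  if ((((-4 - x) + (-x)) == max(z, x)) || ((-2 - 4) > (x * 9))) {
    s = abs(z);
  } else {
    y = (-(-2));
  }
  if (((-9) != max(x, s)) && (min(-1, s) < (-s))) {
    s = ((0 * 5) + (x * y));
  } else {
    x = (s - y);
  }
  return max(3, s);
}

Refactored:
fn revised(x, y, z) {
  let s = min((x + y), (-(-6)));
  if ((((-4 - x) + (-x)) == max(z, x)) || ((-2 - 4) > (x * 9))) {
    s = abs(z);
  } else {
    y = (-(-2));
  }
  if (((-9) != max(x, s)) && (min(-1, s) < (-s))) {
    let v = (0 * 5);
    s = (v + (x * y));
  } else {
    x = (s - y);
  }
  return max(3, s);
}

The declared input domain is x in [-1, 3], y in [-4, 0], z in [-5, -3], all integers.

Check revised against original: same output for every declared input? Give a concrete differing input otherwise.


Behavior is preserved: although statement counts differ, local variable names differ, the outputs never diverge.
Spot check at x=3, y=-2, z=-5 — original: s = 1; ((((-4 - x) + (-x)) == max(z, x)) || ((-2 - 4) > (x * 9))) -> false; y = 2; (((-9) != max(x, s)) && (min(-1, s) < (-s))) -> false; x = -1; return 3. revised: s = 1; ((((-4 - x) + (-x)) == max(z, x)) || ((-2 - 4) > (x * 9))) -> false; y = 2; (((-9) != max(x, s)) && (min(-1, s) < (-s))) -> false; x = -1; return 3. Both give 3.
An exhaustive pass over the 75 declared inputs shows identical outputs.
verdict: equivalent


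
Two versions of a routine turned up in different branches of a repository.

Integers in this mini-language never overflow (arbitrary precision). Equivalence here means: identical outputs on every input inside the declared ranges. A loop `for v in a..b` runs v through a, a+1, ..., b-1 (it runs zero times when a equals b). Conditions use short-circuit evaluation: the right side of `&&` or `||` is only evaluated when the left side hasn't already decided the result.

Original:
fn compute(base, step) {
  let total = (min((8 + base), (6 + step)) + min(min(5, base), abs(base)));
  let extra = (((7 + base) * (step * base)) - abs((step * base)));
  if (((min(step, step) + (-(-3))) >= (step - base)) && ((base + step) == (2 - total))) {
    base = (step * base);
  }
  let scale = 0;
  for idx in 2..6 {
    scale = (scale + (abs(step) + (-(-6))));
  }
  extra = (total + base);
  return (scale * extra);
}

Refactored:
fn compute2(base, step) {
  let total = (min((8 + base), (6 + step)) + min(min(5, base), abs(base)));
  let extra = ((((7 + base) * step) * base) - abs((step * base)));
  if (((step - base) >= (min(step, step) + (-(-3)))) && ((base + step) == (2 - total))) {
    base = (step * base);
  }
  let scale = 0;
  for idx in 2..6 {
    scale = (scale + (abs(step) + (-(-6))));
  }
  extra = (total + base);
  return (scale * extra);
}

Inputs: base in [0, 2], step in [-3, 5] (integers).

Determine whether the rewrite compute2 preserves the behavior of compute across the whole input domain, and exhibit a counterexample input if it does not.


Input base=1, step=-3: 36 from compute versus 180 from compute2.
verdict: not equivalent; witness: base=1, step=-3


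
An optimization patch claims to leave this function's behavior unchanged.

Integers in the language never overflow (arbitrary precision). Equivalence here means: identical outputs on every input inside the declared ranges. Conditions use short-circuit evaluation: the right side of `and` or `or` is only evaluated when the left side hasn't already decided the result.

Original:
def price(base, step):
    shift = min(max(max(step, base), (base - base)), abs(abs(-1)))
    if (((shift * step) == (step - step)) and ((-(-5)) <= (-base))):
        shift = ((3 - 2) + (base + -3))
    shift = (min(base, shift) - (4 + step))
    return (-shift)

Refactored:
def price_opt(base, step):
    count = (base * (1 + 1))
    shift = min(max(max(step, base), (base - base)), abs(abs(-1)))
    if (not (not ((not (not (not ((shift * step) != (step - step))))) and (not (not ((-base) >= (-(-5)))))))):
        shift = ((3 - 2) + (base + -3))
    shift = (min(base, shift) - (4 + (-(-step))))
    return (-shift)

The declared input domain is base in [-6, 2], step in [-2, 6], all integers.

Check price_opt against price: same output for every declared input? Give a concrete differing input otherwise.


The two are interchangeable: boolean connective usage differs, and arithmetic usage differs, and local variable names differ, and constant usage differs, and comparison usage differs, and statement counts differ, and every declared input agrees.
Spot check at base=-4, step=0 — price: shift=0, then (((shift * step) == (step - step)) and ((-(-5)) <= (-base))) is false, then shift=-8, then returns 8. price_opt: count=-8, then shift=0, then (not (not ((not (not (not ((shift * step) != (step - step))))) and (not (not ((-base) >= (-(-5)))))))) is false, then shift=-8, then returns 8. Both give 8.
An exhaustive pass over the 81 declared inputs shows identical outputs.
verdict: equivalent


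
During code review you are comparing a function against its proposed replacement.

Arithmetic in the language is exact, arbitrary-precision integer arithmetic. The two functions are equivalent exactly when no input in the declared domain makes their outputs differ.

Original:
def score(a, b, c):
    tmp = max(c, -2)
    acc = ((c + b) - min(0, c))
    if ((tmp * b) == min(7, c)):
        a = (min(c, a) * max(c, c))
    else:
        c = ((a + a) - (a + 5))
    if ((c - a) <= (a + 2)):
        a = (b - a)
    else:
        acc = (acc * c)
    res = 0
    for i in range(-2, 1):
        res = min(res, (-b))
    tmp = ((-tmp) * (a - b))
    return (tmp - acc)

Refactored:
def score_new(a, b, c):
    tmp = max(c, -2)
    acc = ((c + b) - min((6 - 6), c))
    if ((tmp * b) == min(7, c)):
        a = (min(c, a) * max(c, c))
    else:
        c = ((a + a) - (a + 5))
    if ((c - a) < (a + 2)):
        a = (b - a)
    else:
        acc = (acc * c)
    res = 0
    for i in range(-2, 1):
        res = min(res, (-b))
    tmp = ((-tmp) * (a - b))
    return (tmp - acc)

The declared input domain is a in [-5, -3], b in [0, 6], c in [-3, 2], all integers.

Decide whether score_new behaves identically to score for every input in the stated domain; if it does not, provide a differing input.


The edit looks behavioral (`((c - a) <= (a + 2))` became `((c - a) < (a + 2))`), but over these ranges it never changes the outcome.
One worked example (a=-3, b=0, c=2) — score: tmp := 2 | acc := 2 | ((tmp * b) == min(7, c)): false | c := -8 | ((c - a) <= (a + 2)): true | a := 3 | res := 0 | iter i=-2: | res := 0 | iter i=-1: | res := 0 | iter i=0: | res := 0 | tmp := -6 | result -8; score_new: tmp := 2 | acc := 2 | ((tmp * b) == min(7, c)): false | c := -8 | ((c - a) < (a + 2)): true | a := 3 | res := 0 | iter i=-2: | res := 0 | iter i=-1: | res := 0 | iter i=0: | res := 0 | tmp := -6 | result -8; agreement on -8.
Sweeping the whole domain (126 inputs) finds no disagreement.
verdict: equivalent


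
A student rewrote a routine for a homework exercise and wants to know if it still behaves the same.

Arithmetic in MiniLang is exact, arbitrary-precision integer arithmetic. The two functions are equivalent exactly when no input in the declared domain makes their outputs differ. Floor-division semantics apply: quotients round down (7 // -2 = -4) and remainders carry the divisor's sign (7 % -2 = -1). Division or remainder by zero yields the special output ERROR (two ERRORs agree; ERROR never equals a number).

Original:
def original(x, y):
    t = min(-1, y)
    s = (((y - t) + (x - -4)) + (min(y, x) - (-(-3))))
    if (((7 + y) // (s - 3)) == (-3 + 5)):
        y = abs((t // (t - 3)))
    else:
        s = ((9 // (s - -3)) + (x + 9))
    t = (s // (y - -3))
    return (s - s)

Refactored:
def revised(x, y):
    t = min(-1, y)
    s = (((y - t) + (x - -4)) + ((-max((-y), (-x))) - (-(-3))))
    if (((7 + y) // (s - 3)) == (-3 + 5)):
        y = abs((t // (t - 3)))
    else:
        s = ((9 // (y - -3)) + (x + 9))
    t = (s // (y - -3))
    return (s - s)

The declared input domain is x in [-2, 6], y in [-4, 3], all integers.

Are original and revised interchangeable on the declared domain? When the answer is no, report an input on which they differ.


Not equivalent: x=-2, y=-2 separates them (ERROR vs 0).
original: t=-2, then s=-3, then (((7 + y) // (s - 3)) == (-3 + 5)) is false, then a zero divisor aborts: ERROR
revised: t=-2, then s=-3, then (((7 + y) // (s - 3)) == (-3 + 5)) is false, then s=16, then t=16, then returns 0
verdict: not equivalent; witness: x=-2, y=-2


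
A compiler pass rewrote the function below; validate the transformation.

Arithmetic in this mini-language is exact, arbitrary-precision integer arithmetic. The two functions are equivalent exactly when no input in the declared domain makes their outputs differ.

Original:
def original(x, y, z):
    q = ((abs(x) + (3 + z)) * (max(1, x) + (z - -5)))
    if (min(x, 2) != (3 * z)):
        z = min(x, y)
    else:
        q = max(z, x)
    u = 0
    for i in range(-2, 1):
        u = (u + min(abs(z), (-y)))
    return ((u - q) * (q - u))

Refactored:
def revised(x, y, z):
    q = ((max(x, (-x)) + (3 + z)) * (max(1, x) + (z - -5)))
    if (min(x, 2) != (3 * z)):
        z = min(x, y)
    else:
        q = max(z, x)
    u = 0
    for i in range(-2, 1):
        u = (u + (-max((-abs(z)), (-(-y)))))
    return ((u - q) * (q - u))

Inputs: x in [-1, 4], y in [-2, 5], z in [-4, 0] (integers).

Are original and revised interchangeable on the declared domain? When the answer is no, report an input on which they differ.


Reading the diff, among the changes: min/max/abs usage differs.
As a probe, take x=2, y=5, z=-3: original runs q=8, then (min(x, 2) != (3 * z)) is true, then z=2, then u=0, then (i=-2), then u=-5, then (i=-1), then u=-10, then (i=0), then u=-15, then returns -529; revised runs q=8, then (min(x, 2) != (3 * z)) is true, then z=2, then u=0, then (i=-2), then u=-5, then (i=-1), then u=-10, then (i=0), then u=-15, then returns -529; both end at -529.
Sweeping the whole domain (240 inputs) finds no disagreement.
verdict: equivalent


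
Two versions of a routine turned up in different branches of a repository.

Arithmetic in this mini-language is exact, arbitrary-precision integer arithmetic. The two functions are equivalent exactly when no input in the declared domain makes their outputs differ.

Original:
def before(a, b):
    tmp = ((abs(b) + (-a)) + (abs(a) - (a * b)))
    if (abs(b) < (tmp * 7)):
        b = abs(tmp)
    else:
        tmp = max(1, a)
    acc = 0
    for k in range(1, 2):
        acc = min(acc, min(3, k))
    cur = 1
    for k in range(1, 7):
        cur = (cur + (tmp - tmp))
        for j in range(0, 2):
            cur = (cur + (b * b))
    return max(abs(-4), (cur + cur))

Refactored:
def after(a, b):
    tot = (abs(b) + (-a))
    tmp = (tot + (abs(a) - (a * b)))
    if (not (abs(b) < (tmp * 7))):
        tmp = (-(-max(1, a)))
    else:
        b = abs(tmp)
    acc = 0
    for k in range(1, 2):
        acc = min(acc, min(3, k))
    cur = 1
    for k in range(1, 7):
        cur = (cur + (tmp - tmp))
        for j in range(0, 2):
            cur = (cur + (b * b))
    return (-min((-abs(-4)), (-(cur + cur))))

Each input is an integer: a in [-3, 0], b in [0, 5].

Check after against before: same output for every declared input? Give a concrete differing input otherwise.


The two versions differ — the changes include boolean connective usage differs; also statement counts differ; also local variable names differ; also min/max/abs usage differs.
Spot check at a=-2, b=0 — before: tmp = 4; (abs(b) < (tmp * 7)) -> true; b = 4; acc = 0; [k=1]; acc = 0; cur = 1; [k=1]; cur = 1; [j=0]; cur = 17; [j=1]; cur = 33; [k=2]; cur = 33; [j=0]; cur = 49; [j=1]; cur = 65; [k=3]; cur = 65; [j=0]; cur = 81; [j=1]; cur = 97; [k=4]; cur = 97; [j=0]; cur = 113; [j=1]; cur = 129; [k=5]; cur = 129; [j=0]; cur = 145; [j=1]; cur = 161; [k=6]; cur = 161; [j=0]; cur = 177; [j=1]; cur = 193; return 386. after: tot = 2; tmp = 4; (not (abs(b) < (tmp * 7))) -> false; b = 4; acc = 0; [k=1]; acc = 0; cur = 1; [k=1]; cur = 1; [j=0]; cur = 17; [j=1]; cur = 33; [k=2]; cur = 33; [j=0]; cur = 49; [j=1]; cur = 65; [k=3]; cur = 65; [j=0]; cur = 81; [j=1]; cur = 97; [k=4]; cur = 97; [j=0]; cur = 113; [j=1]; cur = 129; [k=5]; cur = 129; [j=0]; cur = 145; [j=1]; cur = 161; [k=6]; cur = 161; [j=0]; cur = 177; [j=1]; cur = 193; return 386. Both give 386.
An exhaustive pass over the 24 declared inputs shows identical outputs.
verdict: equivalent


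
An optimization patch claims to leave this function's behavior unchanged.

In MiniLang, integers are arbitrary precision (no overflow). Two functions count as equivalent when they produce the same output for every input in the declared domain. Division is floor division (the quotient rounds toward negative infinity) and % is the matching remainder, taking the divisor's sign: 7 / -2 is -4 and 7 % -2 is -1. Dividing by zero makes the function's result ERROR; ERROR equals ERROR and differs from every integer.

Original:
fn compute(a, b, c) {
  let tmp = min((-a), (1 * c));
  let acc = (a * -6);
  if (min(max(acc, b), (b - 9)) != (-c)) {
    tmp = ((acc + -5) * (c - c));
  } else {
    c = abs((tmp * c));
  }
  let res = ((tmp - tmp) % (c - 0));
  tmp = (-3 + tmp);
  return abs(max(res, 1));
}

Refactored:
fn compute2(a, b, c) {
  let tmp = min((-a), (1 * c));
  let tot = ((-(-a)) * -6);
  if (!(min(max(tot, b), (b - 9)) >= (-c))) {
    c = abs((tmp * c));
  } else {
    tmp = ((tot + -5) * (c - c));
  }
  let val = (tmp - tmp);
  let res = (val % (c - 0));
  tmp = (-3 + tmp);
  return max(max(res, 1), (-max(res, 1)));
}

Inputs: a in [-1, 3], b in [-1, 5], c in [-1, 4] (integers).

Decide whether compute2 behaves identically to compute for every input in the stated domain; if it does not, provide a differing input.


Try a=0, b=-1, c=1.
compute: tmp becomes 0; next acc becomes 0; next (min(max(acc, b), (b - 9)) != (-c)) evaluates to true; next tmp becomes 0; next res becomes 0; next tmp becomes -3; next final value 1
compute2: tmp becomes 0; next tot becomes 0; next (!(min(max(tot, b), (b - 9)) >= (-c))) evaluates to true; next c becomes 0; next val becomes 0; next hits division by zero so the output is ERROR
1 and ERROR differ, so these are not the same function on this domain.
verdict: not equivalent; witness: a=0, b=-1, c=1


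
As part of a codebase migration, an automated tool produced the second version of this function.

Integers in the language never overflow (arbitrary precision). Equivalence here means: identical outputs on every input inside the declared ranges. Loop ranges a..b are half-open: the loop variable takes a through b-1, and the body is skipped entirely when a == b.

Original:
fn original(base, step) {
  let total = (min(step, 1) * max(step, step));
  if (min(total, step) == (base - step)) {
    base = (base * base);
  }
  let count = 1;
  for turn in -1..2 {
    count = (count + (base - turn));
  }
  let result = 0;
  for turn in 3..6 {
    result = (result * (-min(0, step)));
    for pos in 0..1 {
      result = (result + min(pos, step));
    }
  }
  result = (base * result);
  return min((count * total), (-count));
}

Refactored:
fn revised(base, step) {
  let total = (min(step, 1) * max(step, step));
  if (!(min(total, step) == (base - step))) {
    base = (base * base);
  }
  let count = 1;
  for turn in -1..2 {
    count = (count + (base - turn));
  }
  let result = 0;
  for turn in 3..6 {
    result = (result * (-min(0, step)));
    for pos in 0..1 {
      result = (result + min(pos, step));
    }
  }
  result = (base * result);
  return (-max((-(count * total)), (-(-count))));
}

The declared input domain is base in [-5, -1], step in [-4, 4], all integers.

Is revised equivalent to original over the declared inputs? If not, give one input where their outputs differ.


Not equivalent: base=-5, step=-4 separates them (-224 vs -76).
original: total=16, then (min(total, step) == (base - step)) is false, then count=1, then (turn=-1), then count=-3, then (turn=0), then count=-8, then (turn=1), then count=-14, then result=0, then (turn=3), then result=0, then (pos=0), then result=-4, then (turn=4), then result=-16, then (pos=0), then result=-20, then (turn=5), then result=-80, then (pos=0), then result=-84, then result=420, then returns -224
revised: total=16, then (!(min(total, step) == (base - step))) is true, then base=25, then count=1, then (turn=-1), then count=27, then (turn=0), then count=52, then (turn=1), then count=76, then result=0, then (turn=3), then result=0, then (pos=0), then result=-4, then (turn=4), then result=-16, then (pos=0), then result=-20, then (turn=5), then result=-80, then (pos=0), then result=-84, then result=-2100, then returns -76
verdict: not equivalent; witness: base=-5, step=-4


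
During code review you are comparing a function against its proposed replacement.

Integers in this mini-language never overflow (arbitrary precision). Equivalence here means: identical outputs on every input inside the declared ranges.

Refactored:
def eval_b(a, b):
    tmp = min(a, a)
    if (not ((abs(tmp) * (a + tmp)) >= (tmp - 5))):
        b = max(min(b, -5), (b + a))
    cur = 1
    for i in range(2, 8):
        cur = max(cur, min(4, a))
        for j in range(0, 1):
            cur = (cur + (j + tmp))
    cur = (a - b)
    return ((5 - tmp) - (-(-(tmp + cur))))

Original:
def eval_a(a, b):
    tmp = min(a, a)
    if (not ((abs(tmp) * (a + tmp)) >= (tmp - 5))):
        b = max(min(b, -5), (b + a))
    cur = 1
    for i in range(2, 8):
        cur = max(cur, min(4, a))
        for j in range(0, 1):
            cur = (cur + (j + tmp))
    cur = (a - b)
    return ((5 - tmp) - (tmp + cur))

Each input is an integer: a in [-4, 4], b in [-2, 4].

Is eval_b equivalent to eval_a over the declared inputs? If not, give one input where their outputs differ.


Behavior is preserved: although same computation, different form, the outputs never diverge.
One worked example (a=3, b=0) — eval_a: tmp=3, then (not ((abs(tmp) * (a + tmp)) >= (tmp - 5))) is false, then cur=1, then (i=2), then cur=3, then (j=0), then cur=6, then (i=3), then cur=6, then (j=0), then cur=9, then (i=4), then cur=9, then (j=0), then cur=12, then (i=5), then cur=12, then (j=0), then cur=15, then (i=6), then cur=15, then (j=0), then cur=18, then (i=7), then cur=18, then (j=0), then cur=21, then cur=3, then returns -4; eval_b: tmp=3, then (not ((abs(tmp) * (a + tmp)) >= (tmp - 5))) is false, then cur=1, then (i=2), then cur=3, then (j=0), then cur=6, then (i=3), then cur=6, then (j=0), then cur=9, then (i=4), then cur=9, then (j=0), then cur=12, then (i=5), then cur=12, then (j=0), then cur=15, then (i=6), then cur=15, then (j=0), then cur=18, then (i=7), then cur=18, then (j=0), then cur=21, then cur=3, then returns -4; agreement on -4.
Every one of the 63 inputs gives matching results.
verdict: equivalent


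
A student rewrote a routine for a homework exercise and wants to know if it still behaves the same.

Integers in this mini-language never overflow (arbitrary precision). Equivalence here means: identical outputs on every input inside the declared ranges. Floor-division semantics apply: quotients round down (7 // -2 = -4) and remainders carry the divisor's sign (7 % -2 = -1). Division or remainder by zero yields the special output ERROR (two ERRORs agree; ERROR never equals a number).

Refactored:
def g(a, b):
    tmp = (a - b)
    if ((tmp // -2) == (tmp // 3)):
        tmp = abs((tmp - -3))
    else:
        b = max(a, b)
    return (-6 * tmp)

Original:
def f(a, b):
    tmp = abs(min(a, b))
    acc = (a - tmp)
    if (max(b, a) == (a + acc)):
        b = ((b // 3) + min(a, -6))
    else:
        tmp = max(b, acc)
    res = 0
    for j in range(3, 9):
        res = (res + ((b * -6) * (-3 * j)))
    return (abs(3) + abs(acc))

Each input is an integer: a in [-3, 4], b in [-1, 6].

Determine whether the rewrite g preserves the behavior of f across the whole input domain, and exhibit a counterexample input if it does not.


These are not equivalent — on a=-3, b=-1 the outputs split (9 vs 12).
f: tmp=3, then acc=-6, then (max(b, a) == (a + acc)) is false, then tmp=-1, then res=0, then (j=3), then res=-54, then (j=4), then res=-126, then (j=5), then res=-216, then (j=6), then res=-324, then (j=7), then res=-450, then (j=8), then res=-594, then returns 9
g: tmp=-2, then ((tmp // -2) == (tmp // 3)) is false, then b=-1, then returns 12
verdict: not equivalent; witness: a=-3, b=-1


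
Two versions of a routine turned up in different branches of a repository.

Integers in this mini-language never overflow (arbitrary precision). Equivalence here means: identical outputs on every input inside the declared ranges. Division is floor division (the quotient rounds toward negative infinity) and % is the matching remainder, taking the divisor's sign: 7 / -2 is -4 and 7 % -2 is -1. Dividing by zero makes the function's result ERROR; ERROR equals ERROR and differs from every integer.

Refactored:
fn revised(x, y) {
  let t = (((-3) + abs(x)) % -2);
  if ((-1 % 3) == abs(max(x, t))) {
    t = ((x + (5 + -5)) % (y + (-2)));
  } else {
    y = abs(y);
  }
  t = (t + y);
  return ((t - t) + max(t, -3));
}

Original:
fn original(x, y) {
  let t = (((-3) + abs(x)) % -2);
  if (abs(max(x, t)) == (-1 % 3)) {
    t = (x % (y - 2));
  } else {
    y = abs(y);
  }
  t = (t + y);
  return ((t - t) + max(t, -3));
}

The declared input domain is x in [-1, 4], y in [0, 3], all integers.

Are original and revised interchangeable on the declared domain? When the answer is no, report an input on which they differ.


Reading the diff, among the changes: constant usage differs, and arithmetic usage differs.
Spot check at x=1, y=0 — original: t = 0; (abs(max(x, t)) == (-1 % 3)) -> false; y = 0; t = 0; return 0. revised: t = 0; ((-1 % 3) == abs(max(x, t))) -> false; y = 0; t = 0; return 0. Both give 0.
Sweeping the whole domain (24 inputs) finds no disagreement.
verdict: equivalent


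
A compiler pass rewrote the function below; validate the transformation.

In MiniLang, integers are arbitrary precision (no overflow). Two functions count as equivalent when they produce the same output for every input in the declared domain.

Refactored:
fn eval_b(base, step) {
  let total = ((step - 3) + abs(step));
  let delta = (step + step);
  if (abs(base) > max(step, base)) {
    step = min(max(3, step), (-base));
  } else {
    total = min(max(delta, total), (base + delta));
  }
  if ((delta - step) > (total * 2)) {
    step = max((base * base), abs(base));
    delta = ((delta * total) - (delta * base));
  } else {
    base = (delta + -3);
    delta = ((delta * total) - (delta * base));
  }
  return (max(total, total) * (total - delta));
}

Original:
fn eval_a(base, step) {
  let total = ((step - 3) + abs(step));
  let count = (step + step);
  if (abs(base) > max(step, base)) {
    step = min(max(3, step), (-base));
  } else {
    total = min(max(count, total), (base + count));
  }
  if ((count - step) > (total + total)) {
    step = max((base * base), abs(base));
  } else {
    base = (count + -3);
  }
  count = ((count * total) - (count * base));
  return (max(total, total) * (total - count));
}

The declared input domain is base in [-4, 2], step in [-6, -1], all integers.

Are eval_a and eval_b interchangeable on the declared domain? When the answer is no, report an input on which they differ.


Behavior is preserved: although local variable names differ; statement counts differ; constant usage differs; arithmetic usage differs, the outputs never diverge.
Spot check at base=-2, step=-1 — eval_a: total becomes -3; next count becomes -2; next (abs(base) > max(step, base)) evaluates to true; next step becomes 2; next ((count - step) > (total + total)) evaluates to true; next step becomes 4; next count becomes 2; next final value 15. eval_b: total becomes -3; next delta becomes -2; next (abs(base) > max(step, base)) evaluates to true; next step becomes 2; next ((delta - step) > (total * 2)) evaluates to true; next step becomes 4; next delta becomes 2; next final value 15. Both give 15.
Sweeping the whole domain (42 inputs) finds no disagreement.
verdict: equivalent


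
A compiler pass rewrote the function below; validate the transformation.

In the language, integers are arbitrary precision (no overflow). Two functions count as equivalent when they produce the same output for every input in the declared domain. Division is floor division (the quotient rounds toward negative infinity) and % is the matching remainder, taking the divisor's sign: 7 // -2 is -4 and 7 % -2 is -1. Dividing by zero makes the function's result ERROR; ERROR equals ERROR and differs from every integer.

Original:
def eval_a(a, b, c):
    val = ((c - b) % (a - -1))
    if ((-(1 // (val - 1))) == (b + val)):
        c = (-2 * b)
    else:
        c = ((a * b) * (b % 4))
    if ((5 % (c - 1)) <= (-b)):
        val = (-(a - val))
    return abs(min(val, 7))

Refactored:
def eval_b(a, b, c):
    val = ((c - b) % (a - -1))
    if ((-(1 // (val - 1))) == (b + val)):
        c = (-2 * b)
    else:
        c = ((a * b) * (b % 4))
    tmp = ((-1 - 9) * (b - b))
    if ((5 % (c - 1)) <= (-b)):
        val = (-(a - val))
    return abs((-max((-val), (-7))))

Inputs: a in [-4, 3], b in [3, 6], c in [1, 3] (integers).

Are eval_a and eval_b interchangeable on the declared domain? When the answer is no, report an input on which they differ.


This is a faithful refactor — arithmetic usage differs, plus local variable names differ, plus statement counts differ, plus constant usage differs, plus min/max/abs usage differs, but the computed results match everywhere.
As a probe, take a=-1, b=3, c=1: eval_a runs hits division by zero so the output is ERROR; eval_b runs hits division by zero so the output is ERROR; both end at ERROR.
Every one of the 96 inputs gives matching results.
verdict: equivalent


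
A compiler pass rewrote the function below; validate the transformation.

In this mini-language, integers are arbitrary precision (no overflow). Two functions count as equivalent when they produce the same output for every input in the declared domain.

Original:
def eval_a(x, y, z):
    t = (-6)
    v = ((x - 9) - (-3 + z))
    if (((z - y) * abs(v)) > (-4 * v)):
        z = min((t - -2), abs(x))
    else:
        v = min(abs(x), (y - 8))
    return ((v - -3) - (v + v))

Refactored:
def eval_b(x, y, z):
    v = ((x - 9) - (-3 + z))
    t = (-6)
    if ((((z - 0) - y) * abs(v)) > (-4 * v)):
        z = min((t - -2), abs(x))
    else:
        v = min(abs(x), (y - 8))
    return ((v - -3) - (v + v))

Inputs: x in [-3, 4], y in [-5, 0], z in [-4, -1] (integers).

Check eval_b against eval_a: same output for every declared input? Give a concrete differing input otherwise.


This is a faithful refactor — constant usage differs, arithmetic usage differs, but the computed results match everywhere.
Tracing x=3, y=-2, z=-3: eval_a: t=-6, then v=0, then (((z - y) * abs(v)) > (-4 * v)) is false, then v=-10, then returns 13 | eval_b: v=0, then t=-6, then ((((z - 0) - y) * abs(v)) > (-4 * v)) is false, then v=-10, then returns 13 — matching result 13.
Across all 192 domain points the two functions coincide.
verdict: equivalent


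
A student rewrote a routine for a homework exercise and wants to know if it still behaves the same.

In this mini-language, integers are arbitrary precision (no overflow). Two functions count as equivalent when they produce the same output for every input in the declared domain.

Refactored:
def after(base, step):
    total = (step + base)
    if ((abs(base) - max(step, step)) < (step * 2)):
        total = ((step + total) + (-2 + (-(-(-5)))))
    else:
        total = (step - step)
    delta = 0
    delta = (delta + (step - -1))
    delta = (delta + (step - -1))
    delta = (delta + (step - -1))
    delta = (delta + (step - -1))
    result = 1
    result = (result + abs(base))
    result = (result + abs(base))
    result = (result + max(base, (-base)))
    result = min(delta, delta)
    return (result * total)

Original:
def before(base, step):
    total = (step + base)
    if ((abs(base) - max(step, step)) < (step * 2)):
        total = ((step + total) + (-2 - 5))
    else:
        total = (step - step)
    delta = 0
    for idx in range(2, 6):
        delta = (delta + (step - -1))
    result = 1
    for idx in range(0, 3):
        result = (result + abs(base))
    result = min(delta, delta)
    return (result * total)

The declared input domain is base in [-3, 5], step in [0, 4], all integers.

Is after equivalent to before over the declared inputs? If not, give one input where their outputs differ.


Comparing the listings, the differences include: loop structure differs; and min/max/abs usage differs; and local variable names differ; and arithmetic usage differs; and statement counts differ; and constant usage differs.
Tracing base=0, step=1: before: total becomes 1; next ((abs(base) - max(step, step)) < (step * 2)) evaluates to true; next total becomes -5; next delta becomes 0; next at idx=2:; next delta becomes 2; next at idx=3:; next delta becomes 4; next at idx=4:; next delta becomes 6; next at idx=5:; next delta becomes 8; next result becomes 1; next at idx=0:; next result becomes 1; next at idx=1:; next result becomes 1; next at idx=2:; next result becomes 1; next result becomes 8; next final value -40 | after: total becomes 1; next ((abs(base) - max(step, step)) < (step * 2)) evaluates to true; next total becomes -5; next delta becomes 0; next delta becomes 2; next delta becomes 4; next delta becomes 6; next delta becomes 8; next result becomes 1; next result becomes 1; next result becomes 1; next result becomes 1; next result becomes 8; next final value -40 — matching result -40.
An exhaustive pass over the 45 declared inputs shows identical outputs.
verdict: equivalent


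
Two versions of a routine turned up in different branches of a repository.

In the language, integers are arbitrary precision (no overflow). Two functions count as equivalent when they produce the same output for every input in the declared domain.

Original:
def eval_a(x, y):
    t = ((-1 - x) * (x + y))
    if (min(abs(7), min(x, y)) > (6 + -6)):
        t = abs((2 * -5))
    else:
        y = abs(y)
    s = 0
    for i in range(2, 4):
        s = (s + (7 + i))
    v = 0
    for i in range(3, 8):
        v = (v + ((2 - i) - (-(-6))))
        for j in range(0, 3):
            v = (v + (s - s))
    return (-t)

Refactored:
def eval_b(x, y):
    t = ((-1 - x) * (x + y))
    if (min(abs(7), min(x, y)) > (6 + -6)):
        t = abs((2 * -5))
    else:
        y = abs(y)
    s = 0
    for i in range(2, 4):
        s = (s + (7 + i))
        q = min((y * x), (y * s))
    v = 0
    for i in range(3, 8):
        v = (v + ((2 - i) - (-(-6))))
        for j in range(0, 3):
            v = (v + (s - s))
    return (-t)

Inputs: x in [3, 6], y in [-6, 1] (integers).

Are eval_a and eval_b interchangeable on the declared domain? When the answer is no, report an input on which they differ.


Although local variable names differ; also statement counts differ; also arithmetic usage differs; also min/max/abs usage differs, 32/32 inputs agree.
verdict: equivalent


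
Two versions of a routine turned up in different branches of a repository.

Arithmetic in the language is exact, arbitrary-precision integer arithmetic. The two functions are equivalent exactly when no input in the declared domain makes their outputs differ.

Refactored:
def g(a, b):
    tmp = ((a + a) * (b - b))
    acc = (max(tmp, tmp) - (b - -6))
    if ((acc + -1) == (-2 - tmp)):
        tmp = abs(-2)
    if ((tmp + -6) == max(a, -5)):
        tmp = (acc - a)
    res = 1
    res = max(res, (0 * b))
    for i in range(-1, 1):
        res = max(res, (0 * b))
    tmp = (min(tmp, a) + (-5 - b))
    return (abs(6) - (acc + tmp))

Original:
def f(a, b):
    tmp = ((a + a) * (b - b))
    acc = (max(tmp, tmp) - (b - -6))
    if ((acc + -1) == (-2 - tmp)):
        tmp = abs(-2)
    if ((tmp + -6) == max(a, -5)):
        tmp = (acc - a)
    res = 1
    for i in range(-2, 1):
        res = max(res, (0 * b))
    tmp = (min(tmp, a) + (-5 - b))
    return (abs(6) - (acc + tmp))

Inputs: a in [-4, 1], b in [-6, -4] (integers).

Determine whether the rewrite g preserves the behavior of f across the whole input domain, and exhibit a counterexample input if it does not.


The two versions differ — the changes include loop structure differs; min/max/abs usage differs; statement counts differ; arithmetic usage differs; constant usage differs.
Spot check at a=-4, b=-6 — f: tmp = 0; acc = 0; ((acc + -1) == (-2 - tmp)) -> false; ((tmp + -6) == max(a, -5)) -> false; res = 1; [i=-2]; res = 1; [i=-1]; res = 1; [i=0]; res = 1; tmp = -3; return 9. g: tmp = 0; acc = 0; ((acc + -1) == (-2 - tmp)) -> false; ((tmp + -6) == max(a, -5)) -> false; res = 1; res = 1; [i=-1]; res = 1; [i=0]; res = 1; tmp = -3; return 9. Both give 9.
Sweeping the whole domain (18 inputs) finds no disagreement.
verdict: equivalent


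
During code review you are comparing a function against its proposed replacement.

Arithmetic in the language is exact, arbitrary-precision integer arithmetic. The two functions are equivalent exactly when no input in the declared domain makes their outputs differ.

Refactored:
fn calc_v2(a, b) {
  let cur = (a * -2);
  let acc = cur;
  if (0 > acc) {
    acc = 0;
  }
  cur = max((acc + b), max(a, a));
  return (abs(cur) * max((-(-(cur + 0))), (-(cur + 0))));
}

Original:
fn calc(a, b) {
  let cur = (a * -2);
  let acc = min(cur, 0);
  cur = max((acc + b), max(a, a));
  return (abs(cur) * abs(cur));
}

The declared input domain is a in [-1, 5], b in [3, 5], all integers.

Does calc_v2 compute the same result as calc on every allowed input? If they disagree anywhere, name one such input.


Input a=-1, b=3: 9 from calc versus 25 from calc_v2.
verdict: not equivalent; witness: a=-1, b=3


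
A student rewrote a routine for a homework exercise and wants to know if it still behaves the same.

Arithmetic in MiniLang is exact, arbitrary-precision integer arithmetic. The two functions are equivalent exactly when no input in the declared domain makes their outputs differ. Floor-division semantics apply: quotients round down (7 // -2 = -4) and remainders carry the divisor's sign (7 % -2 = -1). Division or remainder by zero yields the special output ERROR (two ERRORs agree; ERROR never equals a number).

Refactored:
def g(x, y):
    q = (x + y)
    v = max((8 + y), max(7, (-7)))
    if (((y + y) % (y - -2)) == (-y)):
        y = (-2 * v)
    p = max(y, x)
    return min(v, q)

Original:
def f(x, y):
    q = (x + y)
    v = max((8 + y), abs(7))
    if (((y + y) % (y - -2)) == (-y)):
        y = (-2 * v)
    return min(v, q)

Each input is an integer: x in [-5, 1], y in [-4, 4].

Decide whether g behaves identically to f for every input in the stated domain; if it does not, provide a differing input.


The two are interchangeable: constant usage differs, plus min/max/abs usage differs, plus local variable names differ, plus statement counts differ, and every declared input agrees.
As a probe, take x=-1, y=-2: f runs q := -3 | v := 7 | divide-by-zero, output ERROR; g runs q := -3 | v := 7 | divide-by-zero, output ERROR; both end at ERROR.
Checked all 63 inputs in the declared domain: the outputs agree on every one.
verdict: equivalent


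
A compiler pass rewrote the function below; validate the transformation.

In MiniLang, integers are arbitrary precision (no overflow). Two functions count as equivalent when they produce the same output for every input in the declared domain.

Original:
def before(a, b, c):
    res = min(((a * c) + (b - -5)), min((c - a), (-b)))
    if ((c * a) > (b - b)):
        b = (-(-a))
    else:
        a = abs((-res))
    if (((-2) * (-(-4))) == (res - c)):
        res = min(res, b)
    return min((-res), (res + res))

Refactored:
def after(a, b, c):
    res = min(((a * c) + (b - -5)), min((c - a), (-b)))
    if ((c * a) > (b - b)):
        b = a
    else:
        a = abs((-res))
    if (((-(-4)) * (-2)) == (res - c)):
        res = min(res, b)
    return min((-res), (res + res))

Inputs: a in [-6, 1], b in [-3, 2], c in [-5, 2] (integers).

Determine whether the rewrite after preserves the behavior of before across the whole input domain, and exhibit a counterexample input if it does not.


Differences: same computation, different form — yet all 384 inputs agree.
verdict: equivalent


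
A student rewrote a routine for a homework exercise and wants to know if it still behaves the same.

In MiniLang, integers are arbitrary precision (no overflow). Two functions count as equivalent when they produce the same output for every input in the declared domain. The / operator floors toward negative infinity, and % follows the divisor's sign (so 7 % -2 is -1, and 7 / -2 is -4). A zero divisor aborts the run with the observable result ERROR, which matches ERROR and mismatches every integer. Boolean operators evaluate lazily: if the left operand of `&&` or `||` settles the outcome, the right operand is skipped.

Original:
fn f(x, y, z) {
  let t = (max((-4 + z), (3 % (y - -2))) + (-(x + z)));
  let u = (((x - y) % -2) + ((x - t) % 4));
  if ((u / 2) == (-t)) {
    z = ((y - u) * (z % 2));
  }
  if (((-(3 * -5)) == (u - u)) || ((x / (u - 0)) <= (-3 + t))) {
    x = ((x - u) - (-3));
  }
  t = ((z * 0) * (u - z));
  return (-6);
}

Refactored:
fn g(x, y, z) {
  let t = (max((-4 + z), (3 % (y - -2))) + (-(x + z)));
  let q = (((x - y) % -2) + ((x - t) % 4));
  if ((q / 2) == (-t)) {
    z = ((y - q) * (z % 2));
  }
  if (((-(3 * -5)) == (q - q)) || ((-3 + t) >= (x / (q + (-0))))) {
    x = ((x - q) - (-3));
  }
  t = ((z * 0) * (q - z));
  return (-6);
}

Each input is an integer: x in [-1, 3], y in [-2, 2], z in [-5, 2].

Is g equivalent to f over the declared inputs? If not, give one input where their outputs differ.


This is a faithful refactor — arithmetic usage differs, plus comparison usage differs, plus local variable names differ, but the computed results match everywhere.
Tracing x=2, y=0, z=-5: f: t = 4; u = 2; ((u / 2) == (-t)) -> false; (((-(3 * -5)) == (u - u)) || ((x / (u - 0)) <= (-3 + t))) -> true; x = 3; t = 0; return -6 | g: t = 4; q = 2; ((q / 2) == (-t)) -> false; (((-(3 * -5)) == (q - q)) || ((-3 + t) >= (x / (q + (-0))))) -> true; x = 3; t = 0; return -6 — matching result -6.
Sweeping the whole domain (200 inputs) finds no disagreement.
verdict: equivalent
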